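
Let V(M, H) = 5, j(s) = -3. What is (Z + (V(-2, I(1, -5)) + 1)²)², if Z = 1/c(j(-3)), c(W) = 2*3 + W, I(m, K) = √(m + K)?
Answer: 11881/9 ≈ 1320.1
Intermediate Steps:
I(m, K) = √(K + m)
c(W) = 6 + W
Z = ⅓ (Z = 1/(6 - 3) = 1/3 = ⅓ ≈ 0.33333)
(Z + (V(-2, I(1, -5)) + 1)²)² = (⅓ + (5 + 1)²)² = (⅓ + 6²)² = (⅓ + 36)² = (109/3)² = 11881/9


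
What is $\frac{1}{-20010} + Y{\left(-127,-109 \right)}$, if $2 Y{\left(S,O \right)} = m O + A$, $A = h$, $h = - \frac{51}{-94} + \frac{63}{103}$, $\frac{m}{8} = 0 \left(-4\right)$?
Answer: $\frac{111796193}{193736820} \approx 0.57705$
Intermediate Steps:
$m = 0$ ($m = 8 \cdot 0 \left(-4\right) = 8 \cdot 0 = 0$)
$h = \frac{11175}{9682}$ ($h = \left(-51\right) \left(- \frac{1}{94}\right) + 63 \cdot \frac{1}{103} = \frac{51}{94} + \frac{63}{103} = \frac{11175}{9682} \approx 1.1542$)
$A = \frac{11175}{9682} \approx 1.1542$
$Y{\left(S,O \right)} = \frac{11175}{19364}$ ($Y{\left(S,O \right)} = \frac{0 O + \frac{11175}{9682}}{2} = \frac{0 + \frac{11175}{9682}}{2} = \frac{1}{2} \cdot \frac{11175}{9682} = \frac{11175}{19364}$)
$\frac{1}{-20010} + Y{\left(-127,-109 \right)} = \frac{1}{-20010} + \frac{11175}{19364} = - \frac{1}{20010} + \frac{11175}{19364} = \frac{111796193}{193736820}$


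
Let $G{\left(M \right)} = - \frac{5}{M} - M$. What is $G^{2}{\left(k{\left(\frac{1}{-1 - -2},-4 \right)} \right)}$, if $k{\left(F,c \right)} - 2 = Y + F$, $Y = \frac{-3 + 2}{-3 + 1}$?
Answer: $\frac{4761}{196} \approx 24.291$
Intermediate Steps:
$Y = \frac{1}{2}$ ($Y = - \frac{1}{-2} = \left(-1\right) \left(- \frac{1}{2}\right) = \frac{1}{2} \approx 0.5$)
$k{\left(F,c \right)} = \frac{5}{2} + F$ ($k{\left(F,c \right)} = 2 + \left(\frac{1}{2} + F\right) = \frac{5}{2} + F$)
$G{\left(M \right)} = - M - \frac{5}{M}$
$G^{2}{\left(k{\left(\frac{1}{-1 - -2},-4 \right)} \right)} = \left(- (\frac{5}{2} + \frac{1}{-1 - -2}) - \frac{5}{\frac{5}{2} + \frac{1}{-1 - -2}}\right)^{2} = \left(- (\frac{5}{2} + \frac{1}{-1 + 2}) - \frac{5}{\frac{5}{2} + \frac{1}{-1 + 2}}\right)^{2} = \left(- (\frac{\frac{5}{2} + 1^{-1}}{1}) - \frac{5}{\frac{5}{2} + 1^{-1}}\right)^{2} = \left(- (\frac{5}{2} + 1) - \frac{5}{\frac{5}{2} + 1}\right)^{2} = \left(\left(-1\right) \frac{7}{2} - \frac{5}{\frac{7}{2}}\right)^{2} = \left(- \frac{7}{2} - \frac{10}{7}\right)^{2} = \left(- \frac{69}{14}\right)^{2} = \frac{4761}{196}$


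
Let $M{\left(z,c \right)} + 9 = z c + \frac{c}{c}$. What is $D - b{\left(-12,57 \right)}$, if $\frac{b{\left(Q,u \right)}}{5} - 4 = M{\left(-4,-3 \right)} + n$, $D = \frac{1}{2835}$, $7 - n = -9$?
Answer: $- \frac{340199}{2835} \approx -120.0$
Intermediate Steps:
$n = 16$ ($n = 7 - -9 = 7 + 9 = 16$)
$M{\left(z,c \right)} = -8 + c z$ ($M{\left(z,c \right)} = -9 + \left(z c + \frac{c}{c}\right) = -9 + \left(c z + 1\right) = -9 + \left(1 + c z\right) = -8 + c z$)
$D = \frac{1}{2835} \approx 0.00035273$
$b{\left(Q,u \right)} = 120$ ($b{\left(Q,u \right)} = 20 + 5 \left(\left(-8 - -12\right) + 16\right) = 20 + 5 \left(\left(-8 + 12\right) + 16\right) = 20 + 5 \left(4 + 16\right) = 20 + 5 \cdot 20 = 20 + 100 = 120$)
$D - b{\left(-12,57 \right)} = \frac{1}{2835} - 120 = - \frac{340199}{2835}$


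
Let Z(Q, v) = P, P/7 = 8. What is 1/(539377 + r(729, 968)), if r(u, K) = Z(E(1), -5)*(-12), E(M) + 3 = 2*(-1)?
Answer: 1/538705 ≈ 1.8563e-6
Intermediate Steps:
P = 56 (P = 7*8 = 56)
E(M) = -5 (E(M) = -3 + 2*(-1) = -3 - 2 = -5)
Z(Q, v) = 56
r(u, K) = -672 (r(u, K) = 56*(-12) = -672)
1/(539377 + r(729, 968)) = 1/(539377 - 672) = 1/538705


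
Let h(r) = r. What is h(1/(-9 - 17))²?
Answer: 1/676 ≈ 0.0014793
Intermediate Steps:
h(1/(-9 - 17))² = (1/(-9 - 17))² = (1/(-26))² = (-1/26)² = 1/676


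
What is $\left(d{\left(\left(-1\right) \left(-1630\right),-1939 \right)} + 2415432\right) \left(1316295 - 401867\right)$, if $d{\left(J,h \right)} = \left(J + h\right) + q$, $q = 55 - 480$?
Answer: $2208067462744$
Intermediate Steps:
$q = -425$
$d{\left(J,h \right)} = -425 + J + h$ ($d{\left(J,h \right)} = \left(J + h\right) - 425 = -425 + J + h$)
$\left(d{\left(\left(-1\right) \left(-1630\right),-1939 \right)} + 2415432\right) \left(1316295 - 401867\right) = \left(\left(-425 - -1630 - 1939\right) + 2415432\right) \left(1316295 - 401867\right) = \left(\left(-425 + 1630 - 1939\right) + 2415432\right) 914428 = \left(-734 + 2415432\right) 914428 = 2414698 \cdot 914428 = 2208067462744$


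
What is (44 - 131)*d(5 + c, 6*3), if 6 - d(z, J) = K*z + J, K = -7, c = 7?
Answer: -6264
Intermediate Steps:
d(z, J) = 6 - J + 7*z (d(z, J) = 6 - (-7*z + J) = 6 - (J - 7*z) = 6 + (-J + 7*z) = 6 - J + 7*z)
(44 - 131)*d(5 + c, 6*3) = (44 - 131)*(6 - 6*3 + 7*(5 + 7)) = -87*(6 - 1*18 + 7*12) = -87*(6 - 18 + 84) = -87*72 = -6264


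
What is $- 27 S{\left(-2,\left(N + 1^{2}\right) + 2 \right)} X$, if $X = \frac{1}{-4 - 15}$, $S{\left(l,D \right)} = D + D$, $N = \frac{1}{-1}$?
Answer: $\frac{108}{19} \approx 5.6842$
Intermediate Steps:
$N = -1$
$S{\left(l,D \right)} = 2 D$
$X = - \frac{1}{19}$ ($X = \frac{1}{-19} = - \frac{1}{19} \approx -0.052632$)
$- 27 S{\left(-2,\left(N + 1^{2}\right) + 2 \right)} X = - 27 \cdot 2 \left(\left(-1 + 1^{2}\right) + 2\right) \left(- \frac{1}{19}\right) = - 27 \cdot 2 \left(\left(-1 + 1\right) + 2\right) \left(- \frac{1}{19}\right) = - 27 \cdot 2 \left(0 + 2\right) \left(- \frac{1}{19}\right) = - 27 \cdot 2 \cdot 2 \left(- \frac{1}{19}\right) = \left(-27\right) 4 \left(- \frac{1}{19}\right) = \left(-108\right) \left(- \frac{1}{19}\right) = \frac{108}{19}$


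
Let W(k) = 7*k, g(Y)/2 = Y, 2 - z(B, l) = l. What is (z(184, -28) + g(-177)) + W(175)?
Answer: 901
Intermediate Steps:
z(B, l) = 2 - l
g(Y) = 2*Y
(z(184, -28) + g(-177)) + W(175) = ((2 - 1*(-28)) + 2*(-177)) + 7*175 = ((2 + 28) - 354) + 1225 = (30 - 354) + 1225 = -324 + 1225 = 901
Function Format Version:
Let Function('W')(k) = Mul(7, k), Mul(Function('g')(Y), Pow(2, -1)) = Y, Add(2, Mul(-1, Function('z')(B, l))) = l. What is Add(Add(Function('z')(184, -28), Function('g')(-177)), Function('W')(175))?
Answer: 901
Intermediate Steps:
Function('z')(B, l) = Add(2, Mul(-1, l))
Function('g')(Y) = Mul(2, Y)
Add(Add(Function('z')(184, -28), Function('g')(-177)), Function('W')(175)) = Add(Add(Add(2, Mul(-1, -28)), Mul(2, -177)), Mul(7, 175)) = Add(Add(Add(2, 28), -354), 1225) = Add(Add(30, -354), 1225) = Add(-324, 1225) = 901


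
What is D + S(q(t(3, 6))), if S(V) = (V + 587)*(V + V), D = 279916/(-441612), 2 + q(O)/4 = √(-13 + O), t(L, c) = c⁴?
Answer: 3509862197/110403 + 4568*√1283 ≈ 1.9541e+5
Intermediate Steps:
q(O) = -8 + 4*√(-13 + O)
D = -69979/110403 (D = 279916*(-1/441612) = -69979/110403 ≈ -0.63385)
S(V) = 2*V*(587 + V) (S(V) = (587 + V)*(2*V) = 2*V*(587 + V))
D + S(q(t(3, 6))) = -69979/110403 + 2*(-8 + 4*√(-13 + 6⁴))*(587 + (-8 + 4*√(-13 + 6⁴))) = -69979/110403 + 2*(-8 + 4*√(-13 + 1296))*(587 + (-8 + 4*√(-13 + 1296))) = -69979/110403 + 2*(-8 + 4*√1283)*(587 + (-8 + 4*√1283)) = -69979/110403 + 2*(-8 + 4*√1283)*(579 + 4*√1283)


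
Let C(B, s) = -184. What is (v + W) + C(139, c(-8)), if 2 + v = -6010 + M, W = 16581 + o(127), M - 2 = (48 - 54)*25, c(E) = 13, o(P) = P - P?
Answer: 10237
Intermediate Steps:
o(P) = 0
M = -148 (M = 2 + (48 - 54)*25 = 2 - 6*25 = 2 - 150 = -148)
W = 16581 (W = 16581 + 0 = 16581)
v = -6160 (v = -2 + (-6010 - 148) = -2 - 6158 = -6160)
(v + W) + C(139, c(-8)) = (-6160 + 16581) - 184 = 10421 - 184 = 10237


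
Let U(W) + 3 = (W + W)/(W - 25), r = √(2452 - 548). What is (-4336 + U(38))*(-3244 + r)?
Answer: 182737764/13 - 225324*√119/13 ≈ 1.3868e+7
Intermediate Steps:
r = 4*√119 (r = √1904 = 4*√119 ≈ 43.635)
U(W) = -3 + 2*W/(-25 + W) (U(W) = -3 + (W + W)/(W - 25) = -3 + (2*W)/(-25 + W) = -3 + 2*W/(-25 + W))
(-4336 + U(38))*(-3244 + r) = (-4336 + (75 - 1*38)/(-25 + 38))*(-3244 + 4*√119) = (-4336 + (75 - 38)/13)*(-3244 + 4*√119) = (-4336 + (1/13)*37)*(-3244 + 4*√119) = (-4336 + 37/13)*(-3244 + 4*√119) = -56331*(-3244 + 4*√119)/13 = 182737764/13 - 225324*√119/13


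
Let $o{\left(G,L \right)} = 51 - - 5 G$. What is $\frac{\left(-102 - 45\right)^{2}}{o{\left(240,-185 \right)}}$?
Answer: $\frac{2401}{139} \approx 17.273$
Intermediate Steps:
$o{\left(G,L \right)} = 51 + 5 G$
$\frac{\left(-102 - 45\right)^{2}}{o{\left(240,-185 \right)}} = \frac{\left(-102 - 45\right)^{2}}{51 + 5 \cdot 240} = \frac{\left(-147\right)^{2}}{51 + 1200} = \frac{21609}{1251} = 21609 \cdot \frac{1}{1251} = \frac{2401}{139}$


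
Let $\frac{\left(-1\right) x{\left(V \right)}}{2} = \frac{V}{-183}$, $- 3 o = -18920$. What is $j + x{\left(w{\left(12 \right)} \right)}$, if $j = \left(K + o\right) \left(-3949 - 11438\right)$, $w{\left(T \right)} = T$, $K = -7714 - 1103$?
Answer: $\frac{2356216447}{61} \approx 3.8626 \cdot 10^{7}$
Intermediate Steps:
$o = \frac{18920}{3}$ ($o = \left(- \frac{1}{3}\right) \left(-18920\right) = \frac{18920}{3} \approx 6306.7$)
$K = -8817$ ($K = -7714 - 1103 = -8817$)
$x{\left(V \right)} = \frac{2 V}{183}$ ($x{\left(V \right)} = - 2 \frac{V}{-183} = - 2 V \left(- \frac{1}{183}\right) = - 2 \left(- \frac{V}{183}\right) = \frac{2 V}{183}$)
$j = 38626499$ ($j = \left(-8817 + \frac{18920}{3}\right) \left(-3949 - 11438\right) = \left(- \frac{7531}{3}\right) \left(-15387\right) = 38626499$)
$j + x{\left(w{\left(12 \right)} \right)} = 38626499 + \frac{2}{183} \cdot 12 = 38626499 + \frac{8}{61} = \frac{2356216447}{61}$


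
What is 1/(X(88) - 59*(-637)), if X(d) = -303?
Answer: 1/37280 ≈ 2.6824e-5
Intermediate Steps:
1/(X(88) - 59*(-637)) = 1/(-303 - 59*(-637)) = 1/(-303 + 37583) = 1/37280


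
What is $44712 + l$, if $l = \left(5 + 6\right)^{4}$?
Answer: $59353$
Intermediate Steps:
$l = 14641$ ($l = 11^{4} = 14641$)
$44712 + l = 44712 + 14641 = 59353$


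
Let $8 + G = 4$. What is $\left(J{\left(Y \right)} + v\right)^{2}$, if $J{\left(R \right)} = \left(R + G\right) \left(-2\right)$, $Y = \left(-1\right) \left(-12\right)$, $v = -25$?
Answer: $1681$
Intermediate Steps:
$G = -4$ ($G = -8 + 4 = -4$)
$Y = 12$
$J{\left(R \right)} = 8 - 2 R$ ($J{\left(R \right)} = \left(R - 4\right) \left(-2\right) = \left(-4 + R\right) \left(-2\right) = 8 - 2 R$)
$\left(J{\left(Y \right)} + v\right)^{2} = \left(\left(8 - 24\right) - 25\right)^{2} = \left(-16 - 25\right)^{2} = \left(-41\right)^{2} = 1681$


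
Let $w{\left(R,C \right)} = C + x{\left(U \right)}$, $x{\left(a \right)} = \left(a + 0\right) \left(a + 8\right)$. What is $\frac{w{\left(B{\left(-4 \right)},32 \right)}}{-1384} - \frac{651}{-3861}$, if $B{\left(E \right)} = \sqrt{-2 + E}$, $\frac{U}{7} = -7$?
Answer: $- \frac{2326439}{1781208} \approx -1.3061$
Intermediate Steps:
$U = -49$ ($U = 7 \left(-7\right) = -49$)
$x{\left(a \right)} = a \left(8 + a\right)$
$w{\left(R,C \right)} = 2009 + C$ ($w{\left(R,C \right)} = C - 49 \left(8 - 49\right) = C - -2009 = C + 2009 = 2009 + C$)
$\frac{w{\left(B{\left(-4 \right)},32 \right)}}{-1384} - \frac{651}{-3861} = \frac{2009 + 32}{-1384} - \frac{651}{-3861} = 2041 \left(- \frac{1}{1384}\right) - - \frac{217}{1287} = - \frac{2041}{1384} + \frac{217}{1287} = - \frac{2326439}{1781208}$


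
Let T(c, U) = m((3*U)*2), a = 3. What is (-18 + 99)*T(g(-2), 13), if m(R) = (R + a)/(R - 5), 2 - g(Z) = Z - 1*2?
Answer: 6561/73 ≈ 89.877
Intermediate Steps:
g(Z) = 4 - Z (g(Z) = 2 - (Z - 1*2) = 2 - (Z - 2) = 2 - (-2 + Z) = 2 + (2 - Z) = 4 - Z)
m(R) = (3 + R)/(-5 + R) (m(R) = (R + 3)/(R - 5) = (3 + R)/(-5 + R))
T(c, U) = (3 + 6*U)/(-5 + 6*U) (T(c, U) = (3 + (3*U)*2)/(-5 + (3*U)*2) = (3 + 6*U)/(-5 + 6*U))
(-18 + 99)*T(g(-2), 13) = (-18 + 99)*(3*(1 + 2*13)/(-5 + 6*13)) = 81*(3*(1 + 26)/(-5 + 78)) = 81*(3*27/73) = 81*(3*(1/73)*27) = 81*(81/73) = 6561/73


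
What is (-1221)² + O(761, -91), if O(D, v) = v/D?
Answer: 1134529910/761 ≈ 1.4908e+6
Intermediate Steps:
(-1221)² + O(761, -91) = (-1221)² - 91/761 = 1490841 - 91*1/761 = 1490841 - 91/761 = 1134529910/761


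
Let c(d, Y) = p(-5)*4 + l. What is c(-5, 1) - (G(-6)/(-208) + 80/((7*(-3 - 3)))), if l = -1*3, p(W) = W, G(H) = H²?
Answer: -22847/1092 ≈ -20.922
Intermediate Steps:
l = -3
c(d, Y) = -23 (c(d, Y) = -5*4 - 3 = -20 - 3 = -23)
c(-5, 1) - (G(-6)/(-208) + 80/((7*(-3 - 3)))) = -23 - ((-6)²/(-208) + 80/((7*(-3 - 3)))) = -23 - (36*(-1/208) + 80/((7*(-6)))) = -23 - (-9/52 + 80/(-42)) = -23 - (-9/52 + 80*(-1/42)) = -23 - (-9/52 - 40/21) = -23 - 1*(-2269/1092) = -23 + 2269/1092 = -22847/1092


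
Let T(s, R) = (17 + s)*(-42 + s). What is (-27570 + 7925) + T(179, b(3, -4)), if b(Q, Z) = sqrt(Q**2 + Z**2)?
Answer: 7207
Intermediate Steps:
T(s, R) = (-42 + s)*(17 + s)
(-27570 + 7925) + T(179, b(3, -4)) = (-27570 + 7925) + (-714 + 179**2 - 25*179) = -19645 + (-714 + 32041 - 4475) = -19645 + 26852 = 7207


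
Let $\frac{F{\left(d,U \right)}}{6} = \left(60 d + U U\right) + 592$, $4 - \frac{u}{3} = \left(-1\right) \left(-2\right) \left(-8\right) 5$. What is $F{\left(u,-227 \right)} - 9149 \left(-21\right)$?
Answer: $595575$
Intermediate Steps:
$u = 252$ ($u = 12 - 3 \left(-1\right) \left(-2\right) \left(-8\right) 5 = 12 - 3 \cdot 2 \left(-8\right) 5 = 12 - 3 \left(\left(-16\right) 5\right) = 12 - -240 = 12 + 240 = 252$)
$F{\left(d,U \right)} = 3552 + 6 U^{2} + 360 d$ ($F{\left(d,U \right)} = 6 \left(\left(60 d + U U\right) + 592\right) = 6 \left(\left(60 d + U^{2}\right) + 592\right) = 6 \left(\left(U^{2} + 60 d\right) + 592\right) = 6 \left(592 + U^{2} + 60 d\right) = 3552 + 6 U^{2} + 360 d$)
$F{\left(u,-227 \right)} - 9149 \left(-21\right) = \left(3552 + 6 \left(-227\right)^{2} + 360 \cdot 252\right) - 9149 \left(-21\right) = \left(3552 + 6 \cdot 51529 + 90720\right) - -192129 = \left(3552 + 309174 + 90720\right) + 192129 = 403446 + 192129 = 595575$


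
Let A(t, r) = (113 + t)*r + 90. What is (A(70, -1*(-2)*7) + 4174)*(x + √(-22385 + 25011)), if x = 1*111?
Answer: 757686 + 6826*√2626 ≈ 1.1075e+6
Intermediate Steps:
A(t, r) = 90 + r*(113 + t) (A(t, r) = r*(113 + t) + 90 = 90 + r*(113 + t))
x = 111
(A(70, -1*(-2)*7) + 4174)*(x + √(-22385 + 25011)) = ((90 + 113*(-1*(-2)*7) + (-1*(-2)*7)*70) + 4174)*(111 + √(-22385 + 25011)) = ((90 + 113*(2*7) + (2*7)*70) + 4174)*(111 + √2626) = ((90 + 113*14 + 14*70) + 4174)*(111 + √2626) = ((90 + 1582 + 980) + 4174)*(111 + √2626) = (2652 + 4174)*(111 + √2626) = 6826*(111 + √2626) = 757686 + 6826*√2626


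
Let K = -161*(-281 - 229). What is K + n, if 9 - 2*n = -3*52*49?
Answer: 171873/2 ≈ 85937.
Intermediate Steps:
n = 7653/2 (n = 9/2 - (-3*52)*49/2 = 9/2 - (-78)*49 = 9/2 - 1/2*(-7644) = 9/2 + 3822 = 7653/2 ≈ 3826.5)
K = 82110 (K = -161*(-510) = 82110)
K + n = 82110 + 7653/2 = 171873/2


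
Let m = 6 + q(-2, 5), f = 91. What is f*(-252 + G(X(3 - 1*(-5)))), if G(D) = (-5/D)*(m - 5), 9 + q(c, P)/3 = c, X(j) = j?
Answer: -21112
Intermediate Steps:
q(c, P) = -27 + 3*c
m = -27 (m = 6 + (-27 + 3*(-2)) = 6 + (-27 - 6) = 6 - 33 = -27)
G(D) = 160/D (G(D) = (-5/D)*(-27 - 5) = -5/D*(-32) = 160/D)
f*(-252 + G(X(3 - 1*(-5)))) = 91*(-252 + 160/(3 - 1*(-5))) = 91*(-252 + 160/(3 + 5)) = 91*(-252 + 160/8) = 91*(-252 + 160*(1/8)) = 91*(-252 + 20) = 91*(-232) = -21112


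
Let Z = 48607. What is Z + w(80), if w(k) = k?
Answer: 48687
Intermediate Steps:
Z + w(80) = 48607 + 80 = 48687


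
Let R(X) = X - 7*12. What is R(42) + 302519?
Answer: 302477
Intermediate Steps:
R(X) = -84 + X (R(X) = X - 1*84 = X - 84 = -84 + X)
R(42) + 302519 = (-84 + 42) + 302519 = -42 + 302519 = 302477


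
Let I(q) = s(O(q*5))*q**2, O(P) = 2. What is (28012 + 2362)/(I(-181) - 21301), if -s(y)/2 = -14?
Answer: 30374/896007 ≈ 0.033899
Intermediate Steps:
s(y) = 28 (s(y) = -2*(-14) = 28)
I(q) = 28*q**2
(28012 + 2362)/(I(-181) - 21301) = (28012 + 2362)/(28*(-181)**2 - 21301) = 30374/(28*32761 - 21301) = 30374/(917308 - 21301) = 30374/896007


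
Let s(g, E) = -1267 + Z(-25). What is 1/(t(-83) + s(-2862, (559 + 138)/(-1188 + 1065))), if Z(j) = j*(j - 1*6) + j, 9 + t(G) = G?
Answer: -1/609 ≈ -0.0016420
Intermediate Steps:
t(G) = -9 + G
Z(j) = j + j*(-6 + j) (Z(j) = j*(j - 6) + j = j*(-6 + j) + j = j + j*(-6 + j))
s(g, E) = -517 (s(g, E) = -1267 - 25*(-5 - 25) = -1267 - 25*(-30) = -1267 + 750 = -517)
1/(t(-83) + s(-2862, (559 + 138)/(-1188 + 1065))) = 1/((-9 - 83) - 517) = 1/(-92 - 517) = 1/(-609) = -1/609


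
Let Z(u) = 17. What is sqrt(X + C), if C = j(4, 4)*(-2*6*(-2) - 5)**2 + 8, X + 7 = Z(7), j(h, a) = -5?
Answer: I*sqrt(1787) ≈ 42.273*I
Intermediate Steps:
X = 10 (X = -7 + 17 = 10)
C = -1797 (C = -5*(-2*6*(-2) - 5)**2 + 8 = -5*(-12*(-2) - 5)**2 + 8 = -5*(24 - 5)**2 + 8 = -5*19**2 + 8 = -5*361 + 8 = -1805 + 8 = -1797)
sqrt(X + C) = sqrt(10 - 1797) = sqrt(-1787) = I*sqrt(1787)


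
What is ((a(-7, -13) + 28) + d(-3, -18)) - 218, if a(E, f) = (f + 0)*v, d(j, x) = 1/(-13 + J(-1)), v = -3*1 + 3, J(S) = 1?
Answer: -2281/12 ≈ -190.08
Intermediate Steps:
v = 0 (v = -3 + 3 = 0)
d(j, x) = -1/12 (d(j, x) = 1/(-13 + 1) = 1/(-12) = -1/12)
a(E, f) = 0 (a(E, f) = (f + 0)*0 = f*0 = 0)
((a(-7, -13) + 28) + d(-3, -18)) - 218 = ((0 + 28) - 1/12) - 218 = (28 - 1/12) - 218 = 335/12 - 218 = -2281/12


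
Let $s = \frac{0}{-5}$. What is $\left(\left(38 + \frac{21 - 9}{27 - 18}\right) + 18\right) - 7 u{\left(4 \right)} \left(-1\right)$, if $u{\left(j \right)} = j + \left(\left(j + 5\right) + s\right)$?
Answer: $\frac{445}{3} \approx 148.33$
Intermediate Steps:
$s = 0$ ($s = 0 \left(- \frac{1}{5}\right) = 0$)
$u{\left(j \right)} = 5 + 2 j$ ($u{\left(j \right)} = j + \left(\left(j + 5\right) + 0\right) = j + \left(\left(5 + j\right) + 0\right) = j + \left(5 + j\right) = 5 + 2 j$)
$\left(\left(38 + \frac{21 - 9}{27 - 18}\right) + 18\right) - 7 u{\left(4 \right)} \left(-1\right) = \left(\left(38 + \frac{21 - 9}{27 - 18}\right) + 18\right) - 7 \left(5 + 2 \cdot 4\right) \left(-1\right) = \left(\left(38 + \frac{12}{9}\right) + 18\right) - 7 \left(5 + 8\right) \left(-1\right) = \left(\left(38 + 12 \cdot \frac{1}{9}\right) + 18\right) - 7 \cdot 13 \left(-1\right) = \left(\left(38 + \frac{4}{3}\right) + 18\right) - -91 = \left(\frac{118}{3} + 18\right) + 91 = \frac{172}{3} + 91 = \frac{445}{3}$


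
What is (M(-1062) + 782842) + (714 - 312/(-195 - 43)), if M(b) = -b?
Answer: 93369698/119 ≈ 7.8462e+5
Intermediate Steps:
(M(-1062) + 782842) + (714 - 312/(-195 - 43)) = (-1*(-1062) + 782842) + (714 - 312/(-195 - 43)) = (1062 + 782842) + (714 - 312/(-238)) = 783904 + (714 - 1/238*(-312)) = 783904 + (714 + 156/119) = 783904 + 85122/119 = 93369698/119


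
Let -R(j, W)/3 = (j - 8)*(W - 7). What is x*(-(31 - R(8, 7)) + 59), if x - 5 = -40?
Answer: -980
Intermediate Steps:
x = -35 (x = 5 - 40 = -35)
R(j, W) = -3*(-8 + j)*(-7 + W) (R(j, W) = -3*(j - 8)*(W - 7) = -3*(-8 + j)*(-7 + W))
x*(-(31 - R(8, 7)) + 59) = -35*(-(31 - (-168 + 21*8 + 24*7 - 3*7*8)) + 59) = -35*(-(31 - (-168 + 168 + 168 - 168)) + 59) = -35*(-(31 - 1*0) + 59) = -35*(-(31 + 0) + 59) = -35*(-1*31 + 59) = -35*(-31 + 59) = -35*28 = -980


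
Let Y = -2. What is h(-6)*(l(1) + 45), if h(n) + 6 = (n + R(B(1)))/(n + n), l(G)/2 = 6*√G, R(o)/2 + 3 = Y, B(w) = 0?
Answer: -266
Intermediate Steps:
R(o) = -10 (R(o) = -6 + 2*(-2) = -6 - 4 = -10)
l(G) = 12*√G (l(G) = 2*(6*√G) = 12*√G)
h(n) = -6 + (-10 + n)/(2*n) (h(n) = -6 + (n - 10)/(n + n) = -6 + (-10 + n)/((2*n)) = -6 + (-10 + n)*(1/(2*n)) = -6 + (-10 + n)/(2*n))
h(-6)*(l(1) + 45) = (-11/2 - 5/(-6))*(12*√1 + 45) = (-11/2 - 5*(-⅙))*(12*1 + 45) = (-11/2 + ⅚)*(12 + 45) = -14/3*57 = -266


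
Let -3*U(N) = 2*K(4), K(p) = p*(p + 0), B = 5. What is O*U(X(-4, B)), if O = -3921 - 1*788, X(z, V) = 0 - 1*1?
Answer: 150688/3 ≈ 50229.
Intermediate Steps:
K(p) = p² (K(p) = p*p = p²)
X(z, V) = -1 (X(z, V) = 0 - 1 = -1)
O = -4709 (O = -3921 - 788 = -4709)
U(N) = -32/3 (U(N) = -2*4²/3 = -2*16/3 = -⅓*32 = -32/3)
O*U(X(-4, B)) = -4709*(-32/3) = 150688/3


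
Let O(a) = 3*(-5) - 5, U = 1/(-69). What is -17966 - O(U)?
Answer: -17946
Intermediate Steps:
U = -1/69 ≈ -0.014493
O(a) = -20 (O(a) = -15 - 5 = -20)
-17966 - O(U) = -17966 - 1*(-20) = -17966 + 20 = -17946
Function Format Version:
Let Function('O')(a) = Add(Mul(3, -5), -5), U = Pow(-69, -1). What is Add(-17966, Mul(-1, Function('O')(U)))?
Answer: -17946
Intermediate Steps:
U = Rational(-1, 69) ≈ -0.014493
Function('O')(a) = -20 (Function('O')(a) = Add(-15, -5) = -20)
Add(-17966, Mul(-1, Function('O')(U))) = Add(-17966, Mul(-1, -20)) = Add(-17966, 20) = -17946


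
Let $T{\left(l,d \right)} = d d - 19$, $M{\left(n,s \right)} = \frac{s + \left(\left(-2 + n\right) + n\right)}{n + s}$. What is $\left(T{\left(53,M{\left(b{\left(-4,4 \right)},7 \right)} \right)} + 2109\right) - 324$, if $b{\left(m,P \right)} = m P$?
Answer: $1775$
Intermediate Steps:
$b{\left(m,P \right)} = P m$
$M{\left(n,s \right)} = \frac{-2 + s + 2 n}{n + s}$ ($M{\left(n,s \right)} = \frac{s + \left(-2 + 2 n\right)}{n + s} = \frac{-2 + s + 2 n}{n + s}$)
$T{\left(l,d \right)} = -19 + d^{2}$ ($T{\left(l,d \right)} = d^{2} - 19 = -19 + d^{2}$)
$\left(T{\left(53,M{\left(b{\left(-4,4 \right)},7 \right)} \right)} + 2109\right) - 324 = \left(\left(-19 + \left(\frac{-2 + 7 + 2 \cdot 4 \left(-4\right)}{4 \left(-4\right) + 7}\right)^{2}\right) + 2109\right) - 324 = \left(\left(-19 + \left(\frac{-2 + 7 + 2 \left(-16\right)}{-16 + 7}\right)^{2}\right) + 2109\right) - 324 = \left(\left(-19 + \left(\frac{-2 + 7 - 32}{-9}\right)^{2}\right) + 2109\right) - 324 = \left(\left(-19 + \left(\left(- \frac{1}{9}\right) \left(-27\right)\right)^{2}\right) + 2109\right) - 324 = \left(\left(-19 + 3^{2}\right) + 2109\right) - 324 = \left(\left(-19 + 9\right) + 2109\right) - 324 = \left(-10 + 2109\right) - 324 = 2099 - 324 = 1775$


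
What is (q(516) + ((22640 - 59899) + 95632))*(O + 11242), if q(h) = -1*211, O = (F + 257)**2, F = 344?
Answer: 21662029766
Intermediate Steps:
O = 361201 (O = (344 + 257)**2 = 601**2 = 361201)
q(h) = -211
(q(516) + ((22640 - 59899) + 95632))*(O + 11242) = (-211 + ((22640 - 59899) + 95632))*(361201 + 11242) = (-211 + (-37259 + 95632))*372443 = (-211 + 58373)*372443 = 58162*372443 = 21662029766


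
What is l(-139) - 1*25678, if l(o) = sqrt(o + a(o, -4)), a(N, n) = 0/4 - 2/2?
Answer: -25678 + 2*I*sqrt(35) ≈ -25678.0 + 11.832*I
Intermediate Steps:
a(N, n) = -1 (a(N, n) = 0*(1/4) - 2*1/2 = 0 - 1 = -1)
l(o) = sqrt(-1 + o) (l(o) = sqrt(o - 1) = sqrt(-1 + o))
l(-139) - 1*25678 = sqrt(-1 - 139) - 1*25678 = sqrt(-140) - 25678 = 2*I*sqrt(35) - 25678 = -25678 + 2*I*sqrt(35)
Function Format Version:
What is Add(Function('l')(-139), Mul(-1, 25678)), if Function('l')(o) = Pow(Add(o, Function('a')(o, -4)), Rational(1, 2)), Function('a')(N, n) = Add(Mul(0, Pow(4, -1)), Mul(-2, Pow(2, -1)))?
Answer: Add(-25678, Mul(2, I, Pow(35, Rational(1, 2)))) ≈ Add(-25678., Mul(11.832, I))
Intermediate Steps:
Function('a')(N, n) = -1 (Function('a')(N, n) = Add(Mul(0, Rational(1, 4)), Mul(-2, Rational(1, 2))) = Add(0, -1) = -1)
Function('l')(o) = Pow(Add(-1, o), Rational(1, 2)) (Function('l')(o) = Pow(Add(o, -1), Rational(1, 2)) = Pow(Add(-1, o), Rational(1, 2)))
Add(Function('l')(-139), Mul(-1, 25678)) = Add(Pow(Add(-1, -139), Rational(1, 2)), Mul(-1, 25678)) = Add(Pow(-140, Rational(1, 2)), -25678) = Add(Mul(2, I, Pow(35, Rational(1, 2))), -25678) = Add(-25678, Mul(2, I, Pow(35, Rational(1, 2))))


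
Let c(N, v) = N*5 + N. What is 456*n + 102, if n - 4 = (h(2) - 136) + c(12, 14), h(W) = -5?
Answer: -29538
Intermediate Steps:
c(N, v) = 6*N (c(N, v) = 5*N + N = 6*N)
n = -65 (n = 4 + ((-5 - 136) + 6*12) = 4 + (-141 + 72) = 4 - 69 = -65)
456*n + 102 = 456*(-65) + 102 = -29640 + 102 = -29538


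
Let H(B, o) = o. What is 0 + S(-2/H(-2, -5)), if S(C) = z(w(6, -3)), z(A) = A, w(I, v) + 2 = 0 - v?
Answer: 1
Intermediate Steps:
w(I, v) = -2 - v (w(I, v) = -2 + (0 - v) = -2 - v)
S(C) = 1 (S(C) = -2 - 1*(-3) = -2 + 3 = 1)
0 + S(-2/H(-2, -5)) = 0 + 1 = 1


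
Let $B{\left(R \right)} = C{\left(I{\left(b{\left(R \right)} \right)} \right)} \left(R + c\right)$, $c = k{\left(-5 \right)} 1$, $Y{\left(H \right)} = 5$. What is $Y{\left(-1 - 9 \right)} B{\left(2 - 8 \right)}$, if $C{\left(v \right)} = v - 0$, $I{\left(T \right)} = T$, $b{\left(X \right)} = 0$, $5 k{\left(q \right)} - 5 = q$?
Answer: $0$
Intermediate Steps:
$k{\left(q \right)} = 1 + \frac{q}{5}$
$C{\left(v \right)} = v$ ($C{\left(v \right)} = v + 0 = v$)
$c = 0$ ($c = \left(1 + \frac{1}{5} \left(-5\right)\right) 1 = \left(1 - 1\right) 1 = 0 \cdot 1 = 0$)
$B{\left(R \right)} = 0$ ($B{\left(R \right)} = 0 \left(R + 0\right) = 0 R = 0$)
$Y{\left(-1 - 9 \right)} B{\left(2 - 8 \right)} = 5 \cdot 0 = 0$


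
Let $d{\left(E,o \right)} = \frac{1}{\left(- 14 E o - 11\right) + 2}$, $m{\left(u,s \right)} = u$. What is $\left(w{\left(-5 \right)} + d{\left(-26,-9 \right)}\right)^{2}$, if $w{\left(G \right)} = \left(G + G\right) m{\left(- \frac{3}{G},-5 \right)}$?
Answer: $\frac{388523521}{10791225} \approx 36.004$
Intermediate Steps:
$d{\left(E,o \right)} = \frac{1}{-9 - 14 E o}$ ($d{\left(E,o \right)} = \frac{1}{\left(- 14 E o - 11\right) + 2} = \frac{1}{\left(-11 - 14 E o\right) + 2} = \frac{1}{-9 - 14 E o}$)
$w{\left(G \right)} = -6$ ($w{\left(G \right)} = \left(G + G\right) \left(- \frac{3}{G}\right) = 2 G \left(- \frac{3}{G}\right) = -6$)
$\left(w{\left(-5 \right)} + d{\left(-26,-9 \right)}\right)^{2} = \left(-6 - \frac{1}{9 + 14 \left(-26\right) \left(-9\right)}\right)^{2} = \left(-6 - \frac{1}{9 + 3276}\right)^{2} = \left(-6 - \frac{1}{3285}\right)^{2} = \left(- \frac{19711}{3285}\right)^{2} = \frac{388523521}{10791225}$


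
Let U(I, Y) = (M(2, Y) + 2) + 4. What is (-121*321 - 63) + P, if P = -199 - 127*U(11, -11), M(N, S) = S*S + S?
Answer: -53835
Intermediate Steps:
M(N, S) = S + S² (M(N, S) = S² + S = S + S²)
U(I, Y) = 6 + Y*(1 + Y) (U(I, Y) = (Y*(1 + Y) + 2) + 4 = (2 + Y*(1 + Y)) + 4 = 6 + Y*(1 + Y))
P = -14931 (P = -199 - 127*(6 - 11*(1 - 11)) = -199 - 127*(6 - 11*(-10)) = -199 - 127*(6 + 110) = -199 - 127*116 = -199 - 14732 = -14931)
(-121*321 - 63) + P = (-121*321 - 63) - 14931 = (-38841 - 63) - 14931 = -38904 - 14931 = -53835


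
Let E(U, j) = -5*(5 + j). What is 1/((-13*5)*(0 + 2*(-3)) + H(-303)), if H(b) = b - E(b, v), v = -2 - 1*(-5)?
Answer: 1/127 ≈ 0.0078740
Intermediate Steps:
v = 3 (v = -2 + 5 = 3)
E(U, j) = -25 - 5*j
H(b) = 40 + b (H(b) = b - (-25 - 5*3) = b - (-25 - 15) = b - 1*(-40) = b + 40 = 40 + b)
1/((-13*5)*(0 + 2*(-3)) + H(-303)) = 1/((-13*5)*(0 + 2*(-3)) + (40 - 303)) = 1/(-65*(0 - 6) - 263) = 1/(-65*(-6) - 263) = 1/(390 - 263) = 1/127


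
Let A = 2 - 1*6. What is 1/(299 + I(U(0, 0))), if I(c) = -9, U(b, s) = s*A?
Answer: 1/290 ≈ 0.0034483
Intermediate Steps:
A = -4 (A = 2 - 6 = -4)
U(b, s) = -4*s (U(b, s) = s*(-4) = -4*s)
1/(299 + I(U(0, 0))) = 1/(299 - 9) = 1/290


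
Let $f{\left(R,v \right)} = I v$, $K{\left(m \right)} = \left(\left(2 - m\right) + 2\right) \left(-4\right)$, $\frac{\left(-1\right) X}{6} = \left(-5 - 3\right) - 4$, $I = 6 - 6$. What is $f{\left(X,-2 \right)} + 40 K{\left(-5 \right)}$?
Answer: $-1440$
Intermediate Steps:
$I = 0$ ($I = 6 - 6 = 0$)
$X = 72$ ($X = - 6 \left(\left(-5 - 3\right) - 4\right) = - 6 \left(-8 - 4\right) = \left(-6\right) \left(-12\right) = 72$)
$K{\left(m \right)} = -16 + 4 m$ ($K{\left(m \right)} = \left(4 - m\right) \left(-4\right) = -16 + 4 m$)
$f{\left(R,v \right)} = 0$ ($f{\left(R,v \right)} = 0 v = 0$)
$f{\left(X,-2 \right)} + 40 K{\left(-5 \right)} = 0 + 40 \left(-16 + 4 \left(-5\right)\right) = 0 + 40 \left(-16 - 20\right) = 0 + 40 \left(-36\right) = 0 - 1440 = -1440$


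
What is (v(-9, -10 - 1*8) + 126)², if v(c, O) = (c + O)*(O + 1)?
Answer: 342225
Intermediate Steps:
v(c, O) = (1 + O)*(O + c) (v(c, O) = (O + c)*(1 + O) = (1 + O)*(O + c))
(v(-9, -10 - 1*8) + 126)² = (((-10 - 1*8) - 9 + (-10 - 1*8)² + (-10 - 1*8)*(-9)) + 126)² = (((-10 - 8) - 9 + (-10 - 8)² + (-10 - 8)*(-9)) + 126)² = ((-18 - 9 + (-18)² - 18*(-9)) + 126)² = ((-18 - 9 + 324 + 162) + 126)² = (459 + 126)² = 585² = 342225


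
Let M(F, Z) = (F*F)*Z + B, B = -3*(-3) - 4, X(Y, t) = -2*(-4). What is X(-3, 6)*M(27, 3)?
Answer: 17536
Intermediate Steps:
X(Y, t) = 8
B = 5 (B = 9 - 4 = 5)
M(F, Z) = 5 + Z*F² (M(F, Z) = (F*F)*Z + 5 = F²*Z + 5 = Z*F² + 5 = 5 + Z*F²)
X(-3, 6)*M(27, 3) = 8*(5 + 3*27²) = 8*(5 + 3*729) = 8*(5 + 2187) = 8*2192 = 17536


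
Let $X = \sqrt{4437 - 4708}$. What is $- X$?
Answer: $- i \sqrt{271} \approx - 16.462 i$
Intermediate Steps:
$X = i \sqrt{271}$ ($X = \sqrt{-271} = i \sqrt{271} \approx 16.462 i$)
$- X = - i \sqrt{271}$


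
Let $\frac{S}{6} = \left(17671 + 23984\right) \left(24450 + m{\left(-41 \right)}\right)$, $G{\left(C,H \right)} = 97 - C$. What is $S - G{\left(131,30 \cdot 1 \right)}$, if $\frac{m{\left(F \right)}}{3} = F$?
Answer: $6080047144$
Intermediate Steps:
$m{\left(F \right)} = 3 F$
$S = 6080047110$ ($S = 6 \left(17671 + 23984\right) \left(24450 + 3 \left(-41\right)\right) = 6 \cdot 41655 \left(24450 - 123\right) = 6 \cdot 41655 \cdot 24327 = 6 \cdot 1013341185 = 6080047110$)
$S - G{\left(131,30 \cdot 1 \right)} = 6080047110 - \left(97 - 131\right) = 6080047110 - -34 = 6080047110 + 34 = 6080047144$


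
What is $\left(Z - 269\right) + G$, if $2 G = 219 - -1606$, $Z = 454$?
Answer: $\frac{2195}{2} \approx 1097.5$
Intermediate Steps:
$G = \frac{1825}{2}$ ($G = \frac{219 - -1606}{2} = \frac{219 + 1606}{2} = \frac{1}{2} \cdot 1825 = \frac{1825}{2} \approx 912.5$)
$\left(Z - 269\right) + G = \left(454 - 269\right) + \frac{1825}{2} = 185 + \frac{1825}{2} = \frac{2195}{2}$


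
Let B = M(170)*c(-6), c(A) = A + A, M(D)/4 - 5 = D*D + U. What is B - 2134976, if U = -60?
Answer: -3519536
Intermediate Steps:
M(D) = -220 + 4*D² (M(D) = 20 + 4*(D*D - 60) = 20 + 4*(D² - 60) = 20 + 4*(-60 + D²) = 20 + (-240 + 4*D²) = -220 + 4*D²)
c(A) = 2*A
B = -1384560 (B = (-220 + 4*170²)*(2*(-6)) = (-220 + 4*28900)*(-12) = (-220 + 115600)*(-12) = 115380*(-12) = -1384560)
B - 2134976 = -1384560 - 2134976 = -3519536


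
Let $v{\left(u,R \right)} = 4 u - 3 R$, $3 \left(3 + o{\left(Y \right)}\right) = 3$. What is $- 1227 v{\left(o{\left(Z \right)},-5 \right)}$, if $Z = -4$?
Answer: $-8589$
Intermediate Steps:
$o{\left(Y \right)} = -2$ ($o{\left(Y \right)} = -3 + \frac{1}{3} \cdot 3 = -3 + 1 = -2$)
$v{\left(u,R \right)} = - 3 R + 4 u$
$- 1227 v{\left(o{\left(Z \right)},-5 \right)} = - 1227 \left(\left(-3\right) \left(-5\right) + 4 \left(-2\right)\right) = - 1227 \left(15 - 8\right) = \left(-1227\right) 7 = -8589$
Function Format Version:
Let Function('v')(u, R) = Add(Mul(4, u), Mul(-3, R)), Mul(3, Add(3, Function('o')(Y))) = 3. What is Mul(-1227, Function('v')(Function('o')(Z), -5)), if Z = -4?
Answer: -8589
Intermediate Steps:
Function('o')(Y) = -2 (Function('o')(Y) = Add(-3, Mul(Rational(1, 3), 3)) = Add(-3, 1) = -2)
Function('v')(u, R) = Add(Mul(-3, R), Mul(4, u))
Mul(-1227, Function('v')(Function('o')(Z), -5)) = Mul(-1227, Add(Mul(-3, -5), Mul(4, -2))) = Mul(-1227, Add(15, -8)) = Mul(-1227, 7) = -8589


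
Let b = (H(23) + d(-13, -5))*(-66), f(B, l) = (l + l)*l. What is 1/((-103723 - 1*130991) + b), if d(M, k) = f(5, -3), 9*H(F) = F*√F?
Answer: -1061559/250420946804 + 759*√23/250420946804 ≈ -4.2246e-6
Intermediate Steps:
f(B, l) = 2*l² (f(B, l) = (2*l)*l = 2*l²)
H(F) = F^(3/2)/9 (H(F) = (F*√F)/9 = F^(3/2)/9)
d(M, k) = 18 (d(M, k) = 2*(-3)² = 2*9 = 18)
b = -1188 - 506*√23/3 (b = (23^(3/2)/9 + 18)*(-66) = ((23*√23)/9 + 18)*(-66) = (23*√23/9 + 18)*(-66) = (18 + 23*√23/9)*(-66) = -1188 - 506*√23/3 ≈ -1996.9)
1/((-103723 - 1*130991) + b) = 1/((-103723 - 1*130991) + (-1188 - 506*√23/3)) = 1/((-103723 - 130991) + (-1188 - 506*√23/3)) = 1/(-234714 + (-1188 - 506*√23/3)) = 1/(-235902 - 506*√23/3)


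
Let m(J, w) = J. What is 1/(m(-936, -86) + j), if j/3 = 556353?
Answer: 1/1668123 ≈ 5.9948e-7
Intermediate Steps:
j = 1669059 (j = 3*556353 = 1669059)
1/(m(-936, -86) + j) = 1/(-936 + 1669059) = 1/1668123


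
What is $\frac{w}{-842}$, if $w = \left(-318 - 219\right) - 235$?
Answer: $\frac{386}{421} \approx 0.91686$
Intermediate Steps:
$w = -772$ ($w = -537 - 235 = -772$)
$\frac{w}{-842} = - \frac{772}{-842} = \left(-772\right) \left(- \frac{1}{842}\right) = \frac{386}{421}$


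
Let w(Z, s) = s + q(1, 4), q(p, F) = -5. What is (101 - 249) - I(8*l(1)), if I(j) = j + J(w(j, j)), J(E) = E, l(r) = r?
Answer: -159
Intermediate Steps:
w(Z, s) = -5 + s (w(Z, s) = s - 5 = -5 + s)
I(j) = -5 + 2*j (I(j) = j + (-5 + j) = -5 + 2*j)
(101 - 249) - I(8*l(1)) = (101 - 249) - (-5 + 2*(8*1)) = -148 - (-5 + 2*8) = -148 - (-5 + 16) = -148 - 1*11 = -148 - 11 = -159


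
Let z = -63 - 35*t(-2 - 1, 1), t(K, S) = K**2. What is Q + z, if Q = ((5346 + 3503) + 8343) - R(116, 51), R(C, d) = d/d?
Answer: 16813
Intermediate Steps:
R(C, d) = 1
z = -378 (z = -63 - 35*(-2 - 1)**2 = -63 - 35*(-3)**2 = -63 - 35*9 = -63 - 315 = -378)
Q = 17191 (Q = ((5346 + 3503) + 8343) - 1*1 = (8849 + 8343) - 1 = 17192 - 1 = 17191)
Q + z = 17191 - 378 = 16813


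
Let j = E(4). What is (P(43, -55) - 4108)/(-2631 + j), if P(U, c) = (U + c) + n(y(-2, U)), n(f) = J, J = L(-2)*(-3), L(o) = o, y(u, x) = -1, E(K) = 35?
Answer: 187/118 ≈ 1.5847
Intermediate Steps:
j = 35
J = 6 (J = -2*(-3) = 6)
n(f) = 6
P(U, c) = 6 + U + c (P(U, c) = (U + c) + 6 = 6 + U + c)
(P(43, -55) - 4108)/(-2631 + j) = ((6 + 43 - 55) - 4108)/(-2631 + 35) = (-6 - 4108)/(-2596) = -4114*(-1/2596) = 187/118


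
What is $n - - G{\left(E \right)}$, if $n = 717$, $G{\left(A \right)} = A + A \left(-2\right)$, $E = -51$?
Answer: $768$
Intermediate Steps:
$G{\left(A \right)} = - A$ ($G{\left(A \right)} = A - 2 A = - A$)
$n - - G{\left(E \right)} = 717 - - \left(-1\right) \left(-51\right) = 717 - \left(-1\right) 51 = 717 - -51 = 717 + 51 = 768$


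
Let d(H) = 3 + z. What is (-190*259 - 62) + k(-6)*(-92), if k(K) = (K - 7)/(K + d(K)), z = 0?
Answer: -149012/3 ≈ -49671.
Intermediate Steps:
d(H) = 3 (d(H) = 3 + 0 = 3)
k(K) = (-7 + K)/(3 + K) (k(K) = (K - 7)/(K + 3) = (-7 + K)/(3 + K))
(-190*259 - 62) + k(-6)*(-92) = (-190*259 - 62) + ((-7 - 6)/(3 - 6))*(-92) = (-49210 - 62) + (-13/(-3))*(-92) = -49272 - ⅓*(-13)*(-92) = -49272 + (13/3)*(-92) = -49272 - 1196/3 = -149012/3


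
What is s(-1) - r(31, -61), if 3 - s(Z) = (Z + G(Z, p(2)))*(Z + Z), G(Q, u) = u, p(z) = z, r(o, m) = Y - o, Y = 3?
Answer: 33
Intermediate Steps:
r(o, m) = 3 - o
s(Z) = 3 - 2*Z*(2 + Z) (s(Z) = 3 - (Z + 2)*(Z + Z) = 3 - (2 + Z)*2*Z = 3 - 2*Z*(2 + Z))
s(-1) - r(31, -61) = (3 - 4*(-1) - 2*(-1)²) - (3 - 1*31) = (3 + 4 - 2*1) - (3 - 31) = (3 + 4 - 2) - 1*(-28) = 5 + 28 = 33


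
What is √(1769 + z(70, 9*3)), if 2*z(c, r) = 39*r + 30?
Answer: √9242/2 ≈ 48.068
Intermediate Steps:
z(c, r) = 15 + 39*r/2 (z(c, r) = (39*r + 30)/2 = (30 + 39*r)/2 = 15 + 39*r/2)
√(1769 + z(70, 9*3)) = √(1769 + (15 + 39*(9*3)/2)) = √(1769 + (15 + (39/2)*27)) = √(1769 + (15 + 1053/2)) = √(1769 + 1083/2) = √(4621/2) = √9242/2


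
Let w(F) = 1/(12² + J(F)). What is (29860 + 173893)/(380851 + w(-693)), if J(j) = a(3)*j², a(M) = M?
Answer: 293585863923/548764778242 ≈ 0.53499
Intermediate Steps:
J(j) = 3*j²
w(F) = 1/(144 + 3*F²) (w(F) = 1/(12² + 3*F²) = 1/(144 + 3*F²))
(29860 + 173893)/(380851 + w(-693)) = (29860 + 173893)/(380851 + 1/(3*(48 + (-693)²))) = 203753/(380851 + 1/(3*(48 + 480249))) = 203753/(380851 + (⅓)/480297) = 203753/(380851 + (⅓)*(1/480297)) = 203753/(380851 + 1/1440891) = 203753/(548764778242/1440891) = 203753*(1440891/548764778242) = 293585863923/548764778242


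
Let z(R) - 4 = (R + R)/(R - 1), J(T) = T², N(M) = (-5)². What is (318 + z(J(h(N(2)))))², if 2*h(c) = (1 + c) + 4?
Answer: 1316891521/12544 ≈ 1.0498e+5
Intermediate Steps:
N(M) = 25
h(c) = 5/2 + c/2 (h(c) = ((1 + c) + 4)/2 = (5 + c)/2 = 5/2 + c/2)
z(R) = 4 + 2*R/(-1 + R) (z(R) = 4 + (R + R)/(R - 1) = 4 + (2*R)/(-1 + R) = 4 + 2*R/(-1 + R))
(318 + z(J(h(N(2)))))² = (318 + 2*(-2 + 3*(5/2 + (½)*25)²)/(-1 + (5/2 + (½)*25)²))² = (318 + 2*(-2 + 3*(5/2 + 25/2)²)/(-1 + (5/2 + 25/2)²))² = (318 + 2*(-2 + 3*15²)/(-1 + 15²))² = (318 + 2*(-2 + 3*225)/(-1 + 225))² = (318 + 2*(-2 + 675)/224)² = (318 + 2*(1/224)*673)² = (318 + 673/112)² = (36289/112)² = 1316891521/12544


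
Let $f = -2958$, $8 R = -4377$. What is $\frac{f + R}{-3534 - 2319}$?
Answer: $\frac{9347}{15608} \approx 0.59886$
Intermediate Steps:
$R = - \frac{4377}{8}$ ($R = \frac{1}{8} \left(-4377\right) = - \frac{4377}{8} \approx -547.13$)
$\frac{f + R}{-3534 - 2319} = \frac{-2958 - \frac{4377}{8}}{-3534 - 2319} = - \frac{28041}{8 \left(-5853\right)} = \left(- \frac{28041}{8}\right) \left(- \frac{1}{5853}\right) = \frac{9347}{15608}$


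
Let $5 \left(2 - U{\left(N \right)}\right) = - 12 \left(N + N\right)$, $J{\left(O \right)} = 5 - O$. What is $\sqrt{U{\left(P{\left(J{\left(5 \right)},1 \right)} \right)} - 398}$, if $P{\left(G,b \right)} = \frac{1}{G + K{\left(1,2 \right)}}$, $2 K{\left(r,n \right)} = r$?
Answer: $\frac{2 i \sqrt{2415}}{5} \approx 19.657 i$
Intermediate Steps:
$K{\left(r,n \right)} = \frac{r}{2}$
$P{\left(G,b \right)} = \frac{1}{\frac{1}{2} + G}$ ($P{\left(G,b \right)} = \frac{1}{G + \frac{1}{2} \cdot 1} = \frac{1}{G + \frac{1}{2}} = \frac{1}{\frac{1}{2} + G}$)
$U{\left(N \right)} = 2 + \frac{24 N}{5}$ ($U{\left(N \right)} = 2 - \frac{\left(-12\right) \left(N + N\right)}{5} = 2 - \frac{\left(-12\right) 2 N}{5} = 2 - \frac{\left(-24\right) N}{5} = 2 + \frac{24 N}{5}$)
$\sqrt{U{\left(P{\left(J{\left(5 \right)},1 \right)} \right)} - 398} = \sqrt{\left(2 + \frac{24 \frac{2}{1 + 2 \left(5 - 5\right)}}{5}\right) - 398} = \sqrt{\left(2 + \frac{24 \frac{2}{1 + 2 \cdot 0}}{5}\right) - 398} = \sqrt{\left(2 + \frac{24 \frac{2}{1 + 0}}{5}\right) - 398} = \sqrt{\left(2 + \frac{24 \cdot \frac{2}{1}}{5}\right) - 398} = \sqrt{\left(2 + \frac{24 \cdot 2 \cdot 1}{5}\right) - 398} = \sqrt{\left(2 + \frac{24}{5} \cdot 2\right) - 398} = \sqrt{\left(2 + \frac{48}{5}\right) - 398} = \sqrt{\frac{58}{5} - 398} = \sqrt{- \frac{1932}{5}} = \frac{2 i \sqrt{2415}}{5}$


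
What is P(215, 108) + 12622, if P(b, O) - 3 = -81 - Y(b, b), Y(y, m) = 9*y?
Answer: 10609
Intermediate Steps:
P(b, O) = -78 - 9*b (P(b, O) = 3 + (-81 - 9*b) = -78 - 9*b)
P(215, 108) + 12622 = (-78 - 9*215) + 12622 = (-78 - 1935) + 12622 = -2013 + 12622 = 10609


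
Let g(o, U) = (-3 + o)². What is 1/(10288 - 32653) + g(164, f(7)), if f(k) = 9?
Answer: 579723164/22365 ≈ 25921.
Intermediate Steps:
1/(10288 - 32653) + g(164, f(7)) = 1/(10288 - 32653) + (-3 + 164)² = 1/(-22365) + 161² = -1/22365 + 25921 = 579723164/22365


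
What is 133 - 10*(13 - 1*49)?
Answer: 493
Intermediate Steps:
133 - 10*(13 - 1*49) = 133 - 10*(13 - 49) = 133 - 10*(-36) = 133 + 360 = 493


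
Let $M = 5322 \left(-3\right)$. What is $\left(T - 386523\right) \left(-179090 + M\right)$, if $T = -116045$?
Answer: $98028903808$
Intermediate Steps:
$M = -15966$
$\left(T - 386523\right) \left(-179090 + M\right) = \left(-116045 - 386523\right) \left(-179090 - 15966\right) = \left(-502568\right) \left(-195056\right) = 98028903808$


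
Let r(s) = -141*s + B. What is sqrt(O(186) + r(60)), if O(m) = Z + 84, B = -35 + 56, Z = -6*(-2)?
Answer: 9*I*sqrt(103) ≈ 91.34*I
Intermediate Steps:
Z = 12
B = 21
O(m) = 96 (O(m) = 12 + 84 = 96)
r(s) = 21 - 141*s (r(s) = -141*s + 21 = 21 - 141*s)
sqrt(O(186) + r(60)) = sqrt(96 + (21 - 141*60)) = sqrt(96 + (21 - 8460)) = sqrt(96 - 8439) = sqrt(-8343) = 9*I*sqrt(103)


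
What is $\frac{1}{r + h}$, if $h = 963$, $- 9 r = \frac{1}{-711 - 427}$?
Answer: $\frac{10242}{9863047} \approx 0.0010384$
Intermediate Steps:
$r = \frac{1}{10242}$ ($r = - \frac{1}{9 \left(-711 - 427\right)} = - \frac{1}{9 \left(-1138\right)} = \left(- \frac{1}{9}\right) \left(- \frac{1}{1138}\right) = \frac{1}{10242} \approx 9.7637 \cdot 10^{-5}$)
$\frac{1}{r + h} = \frac{1}{\frac{1}{10242} + 963} = \frac{1}{\frac{9863047}{10242}} = \frac{10242}{9863047}$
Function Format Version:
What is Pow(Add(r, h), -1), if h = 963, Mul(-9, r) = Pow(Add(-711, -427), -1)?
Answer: Rational(10242, 9863047) ≈ 0.0010384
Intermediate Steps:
r = Rational(1, 10242) (r = Mul(Rational(-1, 9), Pow(Add(-711, -427), -1)) = Mul(Rational(-1, 9), Pow(-1138, -1)) = Mul(Rational(-1, 9), Rational(-1, 1138)) = Rational(1, 10242) ≈ 9.7637e-5)
Pow(Add(r, h), -1) = Pow(Add(Rational(1, 10242), 963), -1) = Pow(Rational(9863047, 10242), -1) = Rational(10242, 9863047)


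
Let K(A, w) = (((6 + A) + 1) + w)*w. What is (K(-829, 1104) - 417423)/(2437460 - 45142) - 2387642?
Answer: -5711999040251/2392318 ≈ -2.3876e+6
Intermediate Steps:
K(A, w) = w*(7 + A + w) (K(A, w) = ((7 + A) + w)*w = (7 + A + w)*w = w*(7 + A + w))
(K(-829, 1104) - 417423)/(2437460 - 45142) - 2387642 = (1104*(7 - 829 + 1104) - 417423)/(2437460 - 45142) - 2387642 = (1104*282 - 417423)/2392318 - 2387642 = (311328 - 417423)*(1/2392318) - 2387642 = -106095*1/2392318 - 2387642 = -106095/2392318 - 2387642 = -5711999040251/2392318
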